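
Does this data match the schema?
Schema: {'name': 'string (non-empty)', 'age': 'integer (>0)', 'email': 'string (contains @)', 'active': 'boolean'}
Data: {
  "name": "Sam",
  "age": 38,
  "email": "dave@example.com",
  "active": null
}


Validating each field against schema:
  name: OK (non-empty string)
  age: OK (positive integer)
  email: OK (string with @)
  active: FAIL (null is not a boolean)

Result: INVALID (1 error: active)

INVALID (1 error: active)


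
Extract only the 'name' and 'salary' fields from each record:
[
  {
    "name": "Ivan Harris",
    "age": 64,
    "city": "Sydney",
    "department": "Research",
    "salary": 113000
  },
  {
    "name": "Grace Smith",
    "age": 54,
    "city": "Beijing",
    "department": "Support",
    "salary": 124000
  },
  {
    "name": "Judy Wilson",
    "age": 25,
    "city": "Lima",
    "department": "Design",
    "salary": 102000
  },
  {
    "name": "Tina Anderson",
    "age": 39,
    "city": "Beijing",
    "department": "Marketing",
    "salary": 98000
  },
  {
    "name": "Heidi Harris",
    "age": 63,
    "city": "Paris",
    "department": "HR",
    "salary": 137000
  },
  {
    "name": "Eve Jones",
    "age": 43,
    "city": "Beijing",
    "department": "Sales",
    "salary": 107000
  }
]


Original: 6 records with fields: name, age, city, department, salary
Keep: ['name', 'salary']
Drop: ['age', 'city', 'department']
Result: 6 records, 2 fields each

[
  {
    "name": "Ivan Harris",
    "salary": 113000
  },
  {
    "name": "Grace Smith",
    "salary": 124000
  },
  {
    "name": "Judy Wilson",
    "salary": 102000
  },
  {
    "name": "Tina Anderson",
    "salary": 98000
  },
  {
    "name": "Heidi Harris",
    "salary": 137000
  },
  {
    "name": "Eve Jones",
    "salary": 107000
  }
]


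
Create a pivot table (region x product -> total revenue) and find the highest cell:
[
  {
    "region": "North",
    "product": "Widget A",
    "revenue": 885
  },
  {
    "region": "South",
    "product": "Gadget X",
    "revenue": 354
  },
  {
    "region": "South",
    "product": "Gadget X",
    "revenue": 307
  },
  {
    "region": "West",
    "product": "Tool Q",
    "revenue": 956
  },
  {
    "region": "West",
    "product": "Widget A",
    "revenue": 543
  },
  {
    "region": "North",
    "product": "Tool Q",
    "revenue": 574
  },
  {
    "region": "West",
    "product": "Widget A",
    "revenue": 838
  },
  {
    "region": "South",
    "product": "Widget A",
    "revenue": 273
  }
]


Pivot: region (rows) x product (columns) -> total revenue

     Gadget X      Tool Q        Widget A    
North            0           574           885  
South          661             0           273  
West             0           956          1381  

Highest: West / Widget A = $1381

West / Widget A = $1381


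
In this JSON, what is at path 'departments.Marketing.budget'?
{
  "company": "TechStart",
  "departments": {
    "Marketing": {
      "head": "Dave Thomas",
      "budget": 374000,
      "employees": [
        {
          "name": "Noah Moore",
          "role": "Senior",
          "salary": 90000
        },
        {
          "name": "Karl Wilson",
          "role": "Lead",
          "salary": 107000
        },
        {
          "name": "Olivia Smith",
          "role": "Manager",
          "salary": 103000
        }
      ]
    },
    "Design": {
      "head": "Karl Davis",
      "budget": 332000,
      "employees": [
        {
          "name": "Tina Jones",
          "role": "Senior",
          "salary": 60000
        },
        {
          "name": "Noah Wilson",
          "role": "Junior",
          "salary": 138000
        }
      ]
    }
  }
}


Path: departments.Marketing.budget

Navigate:
  -> departments
  -> Marketing
  -> budget = 374000

374000


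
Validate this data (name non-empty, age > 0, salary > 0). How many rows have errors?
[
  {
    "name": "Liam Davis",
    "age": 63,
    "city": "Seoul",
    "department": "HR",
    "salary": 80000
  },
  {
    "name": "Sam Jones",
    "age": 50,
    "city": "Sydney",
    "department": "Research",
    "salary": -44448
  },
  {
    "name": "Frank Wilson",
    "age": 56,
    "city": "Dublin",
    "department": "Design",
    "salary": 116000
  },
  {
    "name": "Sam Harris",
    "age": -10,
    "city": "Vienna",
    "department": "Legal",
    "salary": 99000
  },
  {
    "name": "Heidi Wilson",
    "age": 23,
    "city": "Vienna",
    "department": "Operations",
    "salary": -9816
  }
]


Validating 5 records:
Rules: name non-empty, age > 0, salary > 0

  Row 1 (Liam Davis): OK
  Row 2 (Sam Jones): negative salary: -44448
  Row 3 (Frank Wilson): OK
  Row 4 (Sam Harris): negative age: -10
  Row 5 (Heidi Wilson): negative salary: -9816

Total errors: 3

3 errors


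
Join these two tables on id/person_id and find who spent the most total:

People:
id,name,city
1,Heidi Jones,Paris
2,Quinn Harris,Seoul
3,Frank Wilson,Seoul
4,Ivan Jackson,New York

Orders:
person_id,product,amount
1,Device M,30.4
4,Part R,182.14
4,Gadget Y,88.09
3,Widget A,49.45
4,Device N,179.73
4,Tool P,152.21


Join on: people.id = orders.person_id

Joined rows:
  Heidi Jones (Paris) bought Device M for $30.4
  Ivan Jackson (New York) bought Part R for $182.14
  Ivan Jackson (New York) bought Gadget Y for $88.09
  Frank Wilson (Seoul) bought Widget A for $49.45
  Ivan Jackson (New York) bought Device N for $179.73
  Ivan Jackson (New York) bought Tool P for $152.21

Total per person:
  Ivan Jackson: $602.17
  Frank Wilson: $49.45
  Heidi Jones: $30.40

Top spender: Ivan Jackson ($602.17)

Ivan Jackson ($602.17)


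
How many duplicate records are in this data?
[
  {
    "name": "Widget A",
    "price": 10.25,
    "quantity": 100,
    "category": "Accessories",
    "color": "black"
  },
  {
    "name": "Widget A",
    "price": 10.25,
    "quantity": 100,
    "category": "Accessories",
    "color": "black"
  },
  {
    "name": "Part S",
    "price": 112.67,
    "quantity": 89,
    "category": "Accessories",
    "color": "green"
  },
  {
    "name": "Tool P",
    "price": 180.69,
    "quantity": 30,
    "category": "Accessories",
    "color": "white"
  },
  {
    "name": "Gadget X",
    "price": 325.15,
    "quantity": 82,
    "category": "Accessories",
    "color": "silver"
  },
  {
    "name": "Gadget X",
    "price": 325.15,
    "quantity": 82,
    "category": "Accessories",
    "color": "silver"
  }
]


Checking 6 records for duplicates:

  Row 1: Widget A ($10.25, qty 100)
  Row 2: Widget A ($10.25, qty 100) <-- DUPLICATE
  Row 3: Part S ($112.67, qty 89)
  Row 4: Tool P ($180.69, qty 30)
  Row 5: Gadget X ($325.15, qty 82)
  Row 6: Gadget X ($325.15, qty 82) <-- DUPLICATE

Duplicates found: 2
Unique records: 4

2 duplicates, 4 unique


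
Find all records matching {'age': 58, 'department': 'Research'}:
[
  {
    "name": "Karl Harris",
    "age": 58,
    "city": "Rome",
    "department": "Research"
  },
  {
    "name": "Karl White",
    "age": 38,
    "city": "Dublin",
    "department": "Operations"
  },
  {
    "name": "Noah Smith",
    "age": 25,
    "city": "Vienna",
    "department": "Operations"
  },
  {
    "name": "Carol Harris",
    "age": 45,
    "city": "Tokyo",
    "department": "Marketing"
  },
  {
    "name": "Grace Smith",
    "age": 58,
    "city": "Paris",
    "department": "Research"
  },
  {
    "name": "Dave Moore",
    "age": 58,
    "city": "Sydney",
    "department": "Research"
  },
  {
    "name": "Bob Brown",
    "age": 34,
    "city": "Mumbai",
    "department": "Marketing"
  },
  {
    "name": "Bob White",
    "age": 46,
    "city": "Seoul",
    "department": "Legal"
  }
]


Search criteria: {'age': 58, 'department': 'Research'}

Checking 8 records:
  Karl Harris: {age: 58, department: Research} <-- MATCH
  Karl White: {age: 38, department: Operations}
  Noah Smith: {age: 25, department: Operations}
  Carol Harris: {age: 45, department: Marketing}
  Grace Smith: {age: 58, department: Research} <-- MATCH
  Dave Moore: {age: 58, department: Research} <-- MATCH
  Bob Brown: {age: 34, department: Marketing}
  Bob White: {age: 46, department: Legal}

Matches: ["Karl Harris", "Grace Smith", "Dave Moore"]

["Karl Harris", "Grace Smith", "Dave Moore"]


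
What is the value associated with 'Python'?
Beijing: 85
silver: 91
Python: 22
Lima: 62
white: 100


Looking up key 'Python'
Value: 22

22


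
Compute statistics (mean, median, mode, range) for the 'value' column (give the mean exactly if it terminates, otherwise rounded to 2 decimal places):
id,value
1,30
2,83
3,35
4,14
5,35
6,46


Data: [30, 83, 35, 14, 35, 46]
Count: 6
Sum: 243
Mean: 243/6 = 40.5
Sorted: [14, 30, 35, 35, 46, 83]
Median: 35.0
Mode: 35 (2 times)
Range: 83 - 14 = 69
Min: 14, Max: 83

mean=40.5, median=35.0, mode=35, range=69


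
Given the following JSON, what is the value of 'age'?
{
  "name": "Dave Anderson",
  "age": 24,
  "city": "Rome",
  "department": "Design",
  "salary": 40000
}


Looking up field 'age'
Value: 24

24


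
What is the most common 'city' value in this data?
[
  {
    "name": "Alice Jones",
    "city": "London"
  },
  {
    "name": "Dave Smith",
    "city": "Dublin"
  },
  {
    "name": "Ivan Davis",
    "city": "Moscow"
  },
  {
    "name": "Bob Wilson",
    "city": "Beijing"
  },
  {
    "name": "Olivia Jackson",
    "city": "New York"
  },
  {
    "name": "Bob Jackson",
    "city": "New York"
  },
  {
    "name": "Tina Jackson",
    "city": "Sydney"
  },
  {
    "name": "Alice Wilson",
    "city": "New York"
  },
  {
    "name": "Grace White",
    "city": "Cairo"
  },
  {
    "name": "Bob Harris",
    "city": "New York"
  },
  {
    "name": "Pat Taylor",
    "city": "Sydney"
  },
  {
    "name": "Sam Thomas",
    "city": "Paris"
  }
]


Counting 'city' values across 12 records:

  New York: 4 ####
  Sydney: 2 ##
  London: 1 #
  Dublin: 1 #
  Moscow: 1 #
  Beijing: 1 #
  Cairo: 1 #
  Paris: 1 #

Most common: New York (4 times)

New York (4 times)


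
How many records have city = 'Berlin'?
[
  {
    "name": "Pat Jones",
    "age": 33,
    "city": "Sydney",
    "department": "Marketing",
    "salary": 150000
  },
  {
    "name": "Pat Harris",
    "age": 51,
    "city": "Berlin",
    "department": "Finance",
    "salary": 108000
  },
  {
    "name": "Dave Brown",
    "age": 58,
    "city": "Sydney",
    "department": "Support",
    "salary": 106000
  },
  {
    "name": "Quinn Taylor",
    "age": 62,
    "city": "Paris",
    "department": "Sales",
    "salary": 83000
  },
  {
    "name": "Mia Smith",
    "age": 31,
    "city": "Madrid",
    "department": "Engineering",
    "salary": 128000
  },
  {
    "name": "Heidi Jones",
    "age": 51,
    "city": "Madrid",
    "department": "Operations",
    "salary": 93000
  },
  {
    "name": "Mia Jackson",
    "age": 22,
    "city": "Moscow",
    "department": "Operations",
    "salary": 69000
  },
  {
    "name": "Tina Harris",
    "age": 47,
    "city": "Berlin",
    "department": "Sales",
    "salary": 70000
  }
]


Data: 8 records
Condition: city = 'Berlin'

Checking each record:
  Pat Jones: Sydney
  Pat Harris: Berlin MATCH
  Dave Brown: Sydney
  Quinn Taylor: Paris
  Mia Smith: Madrid
  Heidi Jones: Madrid
  Mia Jackson: Moscow
  Tina Harris: Berlin MATCH

Count: 2

2


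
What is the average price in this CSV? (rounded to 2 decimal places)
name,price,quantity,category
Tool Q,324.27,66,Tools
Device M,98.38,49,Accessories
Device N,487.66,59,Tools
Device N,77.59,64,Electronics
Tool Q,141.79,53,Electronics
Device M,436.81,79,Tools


Computing average price:
Values: [324.27, 98.38, 487.66, 77.59, 141.79, 436.81]
Sum = 1566.50
Count = 6
Average = 1566.50/6 ≈ 261.08 (rounded to 2 decimal places)

261.08


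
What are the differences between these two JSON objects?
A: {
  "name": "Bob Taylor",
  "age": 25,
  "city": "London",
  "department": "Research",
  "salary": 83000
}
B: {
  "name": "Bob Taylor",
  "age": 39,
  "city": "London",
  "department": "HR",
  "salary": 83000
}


Comparing each field (in key order):
  name: same
  age: DIFFERENT
  city: same
  department: DIFFERENT
  salary: same
Differences:
  age: 25 -> 39
  department: Research -> HR

2 field(s) changed

2 changes: age, department


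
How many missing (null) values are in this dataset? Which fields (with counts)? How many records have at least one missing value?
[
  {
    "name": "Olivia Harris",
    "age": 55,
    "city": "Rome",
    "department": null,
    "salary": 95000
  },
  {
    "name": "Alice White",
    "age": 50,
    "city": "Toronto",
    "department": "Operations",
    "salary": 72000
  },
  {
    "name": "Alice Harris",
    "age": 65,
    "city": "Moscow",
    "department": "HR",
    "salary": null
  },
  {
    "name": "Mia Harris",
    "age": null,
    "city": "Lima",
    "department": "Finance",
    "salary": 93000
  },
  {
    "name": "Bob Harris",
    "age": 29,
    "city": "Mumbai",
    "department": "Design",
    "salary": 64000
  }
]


Checking for missing (null) values in 5 records:

  Olivia Harris: department
  Alice White: complete
  Alice Harris: salary
  Mia Harris: age
  Bob Harris: complete

Per field:
  name: 0 missing
  age: 1 missing
  city: 0 missing
  department: 1 missing
  salary: 1 missing

Total missing values: 3
Records with any missing: 3

3 missing values (age: 1, department: 1, salary: 1); 3 incomplete records


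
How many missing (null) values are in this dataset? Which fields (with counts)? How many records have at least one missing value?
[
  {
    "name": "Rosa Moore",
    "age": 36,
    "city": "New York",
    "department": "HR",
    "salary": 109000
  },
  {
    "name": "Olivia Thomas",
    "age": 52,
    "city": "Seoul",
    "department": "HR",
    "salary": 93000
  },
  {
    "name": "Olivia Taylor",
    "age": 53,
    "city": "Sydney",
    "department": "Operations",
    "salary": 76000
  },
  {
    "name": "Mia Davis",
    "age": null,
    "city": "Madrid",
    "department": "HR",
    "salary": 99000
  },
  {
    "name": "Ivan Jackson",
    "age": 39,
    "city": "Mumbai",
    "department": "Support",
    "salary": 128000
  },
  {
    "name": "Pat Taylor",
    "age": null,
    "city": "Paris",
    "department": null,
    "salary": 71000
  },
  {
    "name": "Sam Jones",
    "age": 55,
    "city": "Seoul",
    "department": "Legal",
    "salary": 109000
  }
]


Checking for missing (null) values in 7 records:

  Rosa Moore: complete
  Olivia Thomas: complete
  Olivia Taylor: complete
  Mia Davis: age
  Ivan Jackson: complete
  Pat Taylor: age, department
  Sam Jones: complete

Per field:
  name: 0 missing
  age: 2 missing
  city: 0 missing
  department: 1 missing
  salary: 0 missing

Total missing values: 3
Records with any missing: 2

3 missing values (age: 2, department: 1); 2 incomplete records


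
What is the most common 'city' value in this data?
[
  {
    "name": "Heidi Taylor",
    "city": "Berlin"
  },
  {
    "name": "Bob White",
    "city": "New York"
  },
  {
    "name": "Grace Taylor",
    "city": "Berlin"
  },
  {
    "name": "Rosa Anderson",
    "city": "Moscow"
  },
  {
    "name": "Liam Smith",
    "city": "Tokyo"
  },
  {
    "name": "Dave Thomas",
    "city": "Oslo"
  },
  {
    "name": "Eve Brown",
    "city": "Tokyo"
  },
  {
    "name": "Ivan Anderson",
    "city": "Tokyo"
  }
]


Counting 'city' values across 8 records:

  Tokyo: 3 ###
  Berlin: 2 ##
  New York: 1 #
  Moscow: 1 #
  Oslo: 1 #

Most common: Tokyo (3 times)

Tokyo (3 times)


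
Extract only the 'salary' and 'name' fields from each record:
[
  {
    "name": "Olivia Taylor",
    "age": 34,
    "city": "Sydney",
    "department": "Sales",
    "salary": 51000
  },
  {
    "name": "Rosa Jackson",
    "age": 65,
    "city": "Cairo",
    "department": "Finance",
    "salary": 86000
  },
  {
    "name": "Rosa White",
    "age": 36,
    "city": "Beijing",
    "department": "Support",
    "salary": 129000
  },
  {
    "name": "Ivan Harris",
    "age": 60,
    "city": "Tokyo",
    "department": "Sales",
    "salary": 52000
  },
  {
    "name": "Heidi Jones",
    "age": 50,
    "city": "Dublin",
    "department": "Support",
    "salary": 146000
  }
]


Original: 5 records with fields: name, age, city, department, salary
Keep: ['salary', 'name']
Drop: ['age', 'city', 'department']
Result: 5 records, 2 fields each

[
  {
    "salary": 51000,
    "name": "Olivia Taylor"
  },
  {
    "salary": 86000,
    "name": "Rosa Jackson"
  },
  {
    "salary": 129000,
    "name": "Rosa White"
  },
  {
    "salary": 52000,
    "name": "Ivan Harris"
  },
  {
    "salary": 146000,
    "name": "Heidi Jones"
  }
]


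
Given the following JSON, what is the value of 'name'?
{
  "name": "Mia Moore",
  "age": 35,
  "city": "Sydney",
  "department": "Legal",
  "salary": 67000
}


Looking up field 'name'
Value: Mia Moore

Mia Moore


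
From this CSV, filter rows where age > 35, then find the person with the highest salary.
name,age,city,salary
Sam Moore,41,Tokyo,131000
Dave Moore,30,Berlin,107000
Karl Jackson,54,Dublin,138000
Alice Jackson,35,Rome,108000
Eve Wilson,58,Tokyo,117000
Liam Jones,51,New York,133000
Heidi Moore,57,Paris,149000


Filter: age > 35
Sort by: salary (descending)

Filtered records (5):
  Heidi Moore, age 57, salary $149000
  Karl Jackson, age 54, salary $138000
  Liam Jones, age 51, salary $133000
  Sam Moore, age 41, salary $131000
  Eve Wilson, age 58, salary $117000

Highest salary: Heidi Moore ($149000)

Heidi Moore


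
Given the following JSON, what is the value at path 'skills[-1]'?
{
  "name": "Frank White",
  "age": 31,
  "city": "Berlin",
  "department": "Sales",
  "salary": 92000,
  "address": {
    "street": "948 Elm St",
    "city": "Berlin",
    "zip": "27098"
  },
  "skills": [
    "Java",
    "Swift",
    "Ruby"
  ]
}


Query: skills[-1]
Path: skills -> last element
Value: Ruby

Ruby


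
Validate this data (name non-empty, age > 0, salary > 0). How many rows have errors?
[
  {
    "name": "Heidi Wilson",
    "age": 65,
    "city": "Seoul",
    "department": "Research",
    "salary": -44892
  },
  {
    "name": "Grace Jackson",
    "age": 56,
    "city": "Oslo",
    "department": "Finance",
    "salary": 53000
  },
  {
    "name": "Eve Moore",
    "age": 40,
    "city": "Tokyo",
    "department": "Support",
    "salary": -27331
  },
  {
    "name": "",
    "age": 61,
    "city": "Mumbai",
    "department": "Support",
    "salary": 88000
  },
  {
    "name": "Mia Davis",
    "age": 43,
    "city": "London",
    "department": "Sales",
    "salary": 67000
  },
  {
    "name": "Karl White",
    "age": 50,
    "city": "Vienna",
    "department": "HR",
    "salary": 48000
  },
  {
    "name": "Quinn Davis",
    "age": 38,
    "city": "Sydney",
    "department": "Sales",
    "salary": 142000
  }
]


Validating 7 records:
Rules: name non-empty, age > 0, salary > 0

  Row 1 (Heidi Wilson): negative salary: -44892
  Row 2 (Grace Jackson): OK
  Row 3 (Eve Moore): negative salary: -27331
  Row 4 (???): empty name
  Row 5 (Mia Davis): OK
  Row 6 (Karl White): OK
  Row 7 (Quinn Davis): OK

Total errors: 3

3 errors


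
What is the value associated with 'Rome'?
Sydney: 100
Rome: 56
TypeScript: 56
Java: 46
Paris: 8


Looking up key 'Rome'
Value: 56

56


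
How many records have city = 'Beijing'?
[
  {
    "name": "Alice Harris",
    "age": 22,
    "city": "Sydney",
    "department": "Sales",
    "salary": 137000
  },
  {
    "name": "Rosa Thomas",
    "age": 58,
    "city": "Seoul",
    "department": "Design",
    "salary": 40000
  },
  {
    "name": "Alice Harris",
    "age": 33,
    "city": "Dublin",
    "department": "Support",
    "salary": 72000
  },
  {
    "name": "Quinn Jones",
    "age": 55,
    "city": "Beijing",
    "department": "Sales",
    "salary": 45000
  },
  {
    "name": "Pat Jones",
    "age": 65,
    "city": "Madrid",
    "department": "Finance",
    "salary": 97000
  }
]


Data: 5 records
Condition: city = 'Beijing'

Checking each record:
  Alice Harris: Sydney
  Rosa Thomas: Seoul
  Alice Harris: Dublin
  Quinn Jones: Beijing MATCH
  Pat Jones: Madrid

Count: 1

1


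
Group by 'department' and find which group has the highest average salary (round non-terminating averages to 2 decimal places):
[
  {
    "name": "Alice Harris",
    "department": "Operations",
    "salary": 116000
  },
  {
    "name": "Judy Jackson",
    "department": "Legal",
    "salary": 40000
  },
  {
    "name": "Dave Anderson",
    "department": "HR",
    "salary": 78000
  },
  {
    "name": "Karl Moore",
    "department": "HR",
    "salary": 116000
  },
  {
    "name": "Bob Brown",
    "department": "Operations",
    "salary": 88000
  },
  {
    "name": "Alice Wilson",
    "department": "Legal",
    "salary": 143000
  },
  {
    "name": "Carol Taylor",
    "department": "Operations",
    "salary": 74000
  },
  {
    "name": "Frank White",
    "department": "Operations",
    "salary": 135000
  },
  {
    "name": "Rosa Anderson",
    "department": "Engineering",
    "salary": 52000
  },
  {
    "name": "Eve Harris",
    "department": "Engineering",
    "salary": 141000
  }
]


Group by: department

Groups:
  Engineering: 2 people, avg salary = 193000/2 = $96500
  HR: 2 people, avg salary = 194000/2 = $97000
  Legal: 2 people, avg salary = 183000/2 = $91500
  Operations: 4 people, avg salary = 413000/4 = $103250

Highest average salary: Operations ($103250)

Operations ($103250)


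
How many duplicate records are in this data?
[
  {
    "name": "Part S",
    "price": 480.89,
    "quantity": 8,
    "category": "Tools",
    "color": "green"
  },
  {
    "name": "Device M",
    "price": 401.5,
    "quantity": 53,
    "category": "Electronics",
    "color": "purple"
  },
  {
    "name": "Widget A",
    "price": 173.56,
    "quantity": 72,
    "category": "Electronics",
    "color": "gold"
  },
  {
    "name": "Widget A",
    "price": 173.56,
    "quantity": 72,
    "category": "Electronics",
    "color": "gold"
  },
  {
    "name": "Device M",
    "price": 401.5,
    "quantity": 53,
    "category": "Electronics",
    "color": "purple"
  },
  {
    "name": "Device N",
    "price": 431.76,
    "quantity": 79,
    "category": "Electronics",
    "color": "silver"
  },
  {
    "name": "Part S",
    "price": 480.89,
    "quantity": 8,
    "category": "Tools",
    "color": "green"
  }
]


Checking 7 records for duplicates:

  Row 1: Part S ($480.89, qty 8)
  Row 2: Device M ($401.5, qty 53)
  Row 3: Widget A ($173.56, qty 72)
  Row 4: Widget A ($173.56, qty 72) <-- DUPLICATE
  Row 5: Device M ($401.5, qty 53) <-- DUPLICATE
  Row 6: Device N ($431.76, qty 79)
  Row 7: Part S ($480.89, qty 8) <-- DUPLICATE

Duplicates found: 3
Unique records: 4

3 duplicates, 4 unique


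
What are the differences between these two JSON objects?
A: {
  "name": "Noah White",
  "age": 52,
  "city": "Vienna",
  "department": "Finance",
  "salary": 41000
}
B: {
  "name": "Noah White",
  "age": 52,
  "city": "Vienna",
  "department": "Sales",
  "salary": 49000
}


Comparing each field (in key order):
  name: same
  age: same
  city: same
  department: DIFFERENT
  salary: DIFFERENT
Differences:
  department: Finance -> Sales
  salary: 41000 -> 49000

2 field(s) changed

2 changes: department, salary


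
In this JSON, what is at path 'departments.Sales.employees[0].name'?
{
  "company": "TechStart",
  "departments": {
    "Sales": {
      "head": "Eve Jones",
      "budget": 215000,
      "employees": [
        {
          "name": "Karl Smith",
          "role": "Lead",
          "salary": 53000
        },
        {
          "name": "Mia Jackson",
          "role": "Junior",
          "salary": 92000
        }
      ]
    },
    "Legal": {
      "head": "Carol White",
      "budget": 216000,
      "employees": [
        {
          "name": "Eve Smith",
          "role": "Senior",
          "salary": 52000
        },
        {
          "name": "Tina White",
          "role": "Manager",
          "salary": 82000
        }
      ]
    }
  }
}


Path: departments.Sales.employees[0].name

Navigate:
  -> departments
  -> Sales
  -> employees[0].name = 'Karl Smith'

Karl Smith


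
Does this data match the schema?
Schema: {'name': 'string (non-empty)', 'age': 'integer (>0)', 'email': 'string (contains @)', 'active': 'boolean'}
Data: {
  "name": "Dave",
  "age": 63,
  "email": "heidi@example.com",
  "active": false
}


Validating each field against schema:
  name: OK (non-empty string)
  age: OK (positive integer)
  email: OK (string with @)
  active: OK (boolean)

Result: VALID

VALID


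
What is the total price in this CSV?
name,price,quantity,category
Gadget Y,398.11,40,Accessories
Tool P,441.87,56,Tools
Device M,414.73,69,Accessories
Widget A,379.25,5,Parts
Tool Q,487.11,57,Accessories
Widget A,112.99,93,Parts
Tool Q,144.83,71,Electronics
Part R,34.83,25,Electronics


Computing total price:
Values: [398.11, 441.87, 414.73, 379.25, 487.11, 112.99, 144.83, 34.83]
Sum = 2413.72

2413.72


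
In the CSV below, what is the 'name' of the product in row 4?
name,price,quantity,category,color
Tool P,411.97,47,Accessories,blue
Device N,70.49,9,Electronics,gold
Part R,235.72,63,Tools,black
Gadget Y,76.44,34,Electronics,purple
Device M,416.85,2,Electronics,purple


Query: Row 4 ('Gadget Y'), column 'name'
Value: Gadget Y

Gadget Y


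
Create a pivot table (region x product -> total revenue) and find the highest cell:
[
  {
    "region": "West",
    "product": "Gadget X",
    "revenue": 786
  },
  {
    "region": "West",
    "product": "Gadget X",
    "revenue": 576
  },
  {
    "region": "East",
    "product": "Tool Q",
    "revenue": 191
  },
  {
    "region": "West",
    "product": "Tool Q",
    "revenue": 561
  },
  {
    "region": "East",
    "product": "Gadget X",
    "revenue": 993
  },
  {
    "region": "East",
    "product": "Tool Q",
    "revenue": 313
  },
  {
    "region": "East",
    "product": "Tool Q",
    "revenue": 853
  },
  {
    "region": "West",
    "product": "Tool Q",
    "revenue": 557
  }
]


Pivot: region (rows) x product (columns) -> total revenue

     Gadget X      Tool Q      
East           993          1357  
West          1362          1118  

Highest: West / Gadget X = $1362

West / Gadget X = $1362


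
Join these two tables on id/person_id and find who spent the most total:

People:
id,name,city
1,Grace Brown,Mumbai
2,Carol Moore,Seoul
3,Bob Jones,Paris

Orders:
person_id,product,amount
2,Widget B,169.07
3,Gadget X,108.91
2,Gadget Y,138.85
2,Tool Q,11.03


Join on: people.id = orders.person_id

Joined rows:
  Carol Moore (Seoul) bought Widget B for $169.07
  Bob Jones (Paris) bought Gadget X for $108.91
  Carol Moore (Seoul) bought Gadget Y for $138.85
  Carol Moore (Seoul) bought Tool Q for $11.03

Total per person:
  Carol Moore: $318.95
  Bob Jones: $108.91

Top spender: Carol Moore ($318.95)

Carol Moore ($318.95)


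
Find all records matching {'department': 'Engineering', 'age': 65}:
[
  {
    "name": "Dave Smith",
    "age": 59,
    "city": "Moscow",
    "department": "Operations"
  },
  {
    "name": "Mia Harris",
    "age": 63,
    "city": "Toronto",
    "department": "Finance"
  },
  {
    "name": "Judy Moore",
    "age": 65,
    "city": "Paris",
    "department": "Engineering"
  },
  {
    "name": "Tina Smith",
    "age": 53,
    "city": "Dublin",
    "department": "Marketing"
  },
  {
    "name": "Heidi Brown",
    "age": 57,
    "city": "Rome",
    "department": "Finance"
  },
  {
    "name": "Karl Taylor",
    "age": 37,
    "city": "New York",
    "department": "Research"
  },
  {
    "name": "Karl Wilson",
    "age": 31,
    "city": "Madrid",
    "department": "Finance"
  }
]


Search criteria: {'department': 'Engineering', 'age': 65}

Checking 7 records:
  Dave Smith: {department: Operations, age: 59}
  Mia Harris: {department: Finance, age: 63}
  Judy Moore: {department: Engineering, age: 65} <-- MATCH
  Tina Smith: {department: Marketing, age: 53}
  Heidi Brown: {department: Finance, age: 57}
  Karl Taylor: {department: Research, age: 37}
  Karl Wilson: {department: Finance, age: 31}

Matches: ["Judy Moore"]

["Judy Moore"]


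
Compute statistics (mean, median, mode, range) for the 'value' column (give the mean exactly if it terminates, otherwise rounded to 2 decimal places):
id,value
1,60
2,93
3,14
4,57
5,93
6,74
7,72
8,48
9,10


Data: [60, 93, 14, 57, 93, 74, 72, 48, 10]
Count: 9
Sum: 521
Mean: 521/9 ≈ 57.89 (rounded to 2 decimal places)
Sorted: [10, 14, 48, 57, 60, 72, 74, 93, 93]
Median: 60.0
Mode: 93 (2 times)
Range: 93 - 10 = 83
Min: 10, Max: 93

mean≈57.89, median=60.0, mode=93, range=83


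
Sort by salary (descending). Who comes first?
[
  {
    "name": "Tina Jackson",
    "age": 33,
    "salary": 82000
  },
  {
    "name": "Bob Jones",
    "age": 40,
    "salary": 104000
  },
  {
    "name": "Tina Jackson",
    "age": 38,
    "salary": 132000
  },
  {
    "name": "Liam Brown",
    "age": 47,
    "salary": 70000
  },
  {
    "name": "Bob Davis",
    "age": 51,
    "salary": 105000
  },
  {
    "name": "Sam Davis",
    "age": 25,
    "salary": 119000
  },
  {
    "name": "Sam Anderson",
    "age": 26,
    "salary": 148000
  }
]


Sort by: salary (descending)

Sorted order:
  1. Sam Anderson (salary = 148000)
  2. Tina Jackson (salary = 132000)
  3. Sam Davis (salary = 119000)
  4. Bob Davis (salary = 105000)
  5. Bob Jones (salary = 104000)
  6. Tina Jackson (salary = 82000)
  7. Liam Brown (salary = 70000)

First: Sam Anderson

Sam Anderson


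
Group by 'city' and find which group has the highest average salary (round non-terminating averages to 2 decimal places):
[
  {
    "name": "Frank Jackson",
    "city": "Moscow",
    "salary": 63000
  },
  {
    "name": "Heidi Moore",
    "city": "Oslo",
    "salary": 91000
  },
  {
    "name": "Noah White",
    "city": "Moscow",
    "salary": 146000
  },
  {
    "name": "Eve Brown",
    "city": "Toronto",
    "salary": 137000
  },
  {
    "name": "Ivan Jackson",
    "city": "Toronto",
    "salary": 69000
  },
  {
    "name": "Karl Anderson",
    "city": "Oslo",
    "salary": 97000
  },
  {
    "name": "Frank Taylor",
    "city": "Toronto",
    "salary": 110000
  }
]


Group by: city

Groups:
  Moscow: 2 people, avg salary = 209000/2 = $104500
  Oslo: 2 people, avg salary = 188000/2 = $94000
  Toronto: 3 people, avg salary = 316000/3 ≈ $105333.33

Highest average salary: Toronto (≈$105333.33)

Toronto (≈$105333.33)


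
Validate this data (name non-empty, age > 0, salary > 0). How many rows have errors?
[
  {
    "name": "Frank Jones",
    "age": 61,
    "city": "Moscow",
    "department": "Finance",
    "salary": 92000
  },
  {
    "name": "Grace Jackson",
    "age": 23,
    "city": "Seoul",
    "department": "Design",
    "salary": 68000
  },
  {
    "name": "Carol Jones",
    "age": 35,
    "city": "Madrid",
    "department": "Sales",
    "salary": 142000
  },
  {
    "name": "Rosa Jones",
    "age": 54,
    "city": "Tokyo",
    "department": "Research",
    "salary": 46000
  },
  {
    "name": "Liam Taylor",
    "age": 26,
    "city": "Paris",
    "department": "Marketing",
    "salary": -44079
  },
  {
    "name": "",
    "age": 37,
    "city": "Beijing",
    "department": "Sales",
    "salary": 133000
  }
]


Validating 6 records:
Rules: name non-empty, age > 0, salary > 0

  Row 1 (Frank Jones): OK
  Row 2 (Grace Jackson): OK
  Row 3 (Carol Jones): OK
  Row 4 (Rosa Jones): OK
  Row 5 (Liam Taylor): negative salary: -44079
  Row 6 (???): empty name

Total errors: 2

2 errors


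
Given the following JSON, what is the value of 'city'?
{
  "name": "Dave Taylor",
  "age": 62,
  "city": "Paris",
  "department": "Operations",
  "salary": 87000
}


Looking up field 'city'
Value: Paris

Paris


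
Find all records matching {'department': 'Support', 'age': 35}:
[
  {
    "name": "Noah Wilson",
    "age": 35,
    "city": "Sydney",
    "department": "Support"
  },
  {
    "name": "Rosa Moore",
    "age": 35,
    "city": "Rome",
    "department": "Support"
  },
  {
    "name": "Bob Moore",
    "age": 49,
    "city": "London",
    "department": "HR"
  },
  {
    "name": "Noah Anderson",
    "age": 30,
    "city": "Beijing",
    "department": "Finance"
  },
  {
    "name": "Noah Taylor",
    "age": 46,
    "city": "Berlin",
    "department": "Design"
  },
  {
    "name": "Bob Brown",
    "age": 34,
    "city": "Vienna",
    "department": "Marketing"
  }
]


Search criteria: {'department': 'Support', 'age': 35}

Checking 6 records:
  Noah Wilson: {department: Support, age: 35} <-- MATCH
  Rosa Moore: {department: Support, age: 35} <-- MATCH
  Bob Moore: {department: HR, age: 49}
  Noah Anderson: {department: Finance, age: 30}
  Noah Taylor: {department: Design, age: 46}
  Bob Brown: {department: Marketing, age: 34}

Matches: ["Noah Wilson", "Rosa Moore"]

["Noah Wilson", "Rosa Moore"]


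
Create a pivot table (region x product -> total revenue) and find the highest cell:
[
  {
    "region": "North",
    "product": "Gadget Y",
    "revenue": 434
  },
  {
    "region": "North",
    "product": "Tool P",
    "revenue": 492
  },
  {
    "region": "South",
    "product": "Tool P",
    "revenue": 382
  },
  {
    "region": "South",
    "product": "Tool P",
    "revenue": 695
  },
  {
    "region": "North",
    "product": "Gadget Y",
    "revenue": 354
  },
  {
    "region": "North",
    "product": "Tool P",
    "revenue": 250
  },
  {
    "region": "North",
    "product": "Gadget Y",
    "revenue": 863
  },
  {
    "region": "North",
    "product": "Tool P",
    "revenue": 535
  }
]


Pivot: region (rows) x product (columns) -> total revenue

     Gadget Y      Tool P      
North         1651          1277  
South            0          1077  

Highest: North / Gadget Y = $1651

North / Gadget Y = $1651


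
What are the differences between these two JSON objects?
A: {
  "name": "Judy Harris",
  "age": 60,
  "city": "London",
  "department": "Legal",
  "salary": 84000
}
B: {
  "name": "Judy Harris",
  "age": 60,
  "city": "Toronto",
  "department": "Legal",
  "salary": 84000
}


Comparing each field (in key order):
  name: same
  age: same
  city: DIFFERENT
  department: same
  salary: same
Differences:
  city: London -> Toronto

1 field(s) changed

1 change: city


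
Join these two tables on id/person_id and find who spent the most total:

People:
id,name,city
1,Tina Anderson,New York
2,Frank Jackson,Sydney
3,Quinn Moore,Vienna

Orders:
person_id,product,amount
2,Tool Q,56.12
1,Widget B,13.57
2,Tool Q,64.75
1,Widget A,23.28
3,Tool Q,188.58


Join on: people.id = orders.person_id

Joined rows:
  Frank Jackson (Sydney) bought Tool Q for $56.12
  Tina Anderson (New York) bought Widget B for $13.57
  Frank Jackson (Sydney) bought Tool Q for $64.75
  Tina Anderson (New York) bought Widget A for $23.28
  Quinn Moore (Vienna) bought Tool Q for $188.58

Total per person:
  Quinn Moore: $188.58
  Frank Jackson: $120.87
  Tina Anderson: $36.85

Top spender: Quinn Moore ($188.58)

Quinn Moore ($188.58)


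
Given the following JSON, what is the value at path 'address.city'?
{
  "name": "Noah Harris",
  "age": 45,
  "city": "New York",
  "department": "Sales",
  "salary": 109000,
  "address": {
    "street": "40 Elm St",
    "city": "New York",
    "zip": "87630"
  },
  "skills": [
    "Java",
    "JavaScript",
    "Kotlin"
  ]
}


Query: address.city
Path: address -> city
Value: New York

New York


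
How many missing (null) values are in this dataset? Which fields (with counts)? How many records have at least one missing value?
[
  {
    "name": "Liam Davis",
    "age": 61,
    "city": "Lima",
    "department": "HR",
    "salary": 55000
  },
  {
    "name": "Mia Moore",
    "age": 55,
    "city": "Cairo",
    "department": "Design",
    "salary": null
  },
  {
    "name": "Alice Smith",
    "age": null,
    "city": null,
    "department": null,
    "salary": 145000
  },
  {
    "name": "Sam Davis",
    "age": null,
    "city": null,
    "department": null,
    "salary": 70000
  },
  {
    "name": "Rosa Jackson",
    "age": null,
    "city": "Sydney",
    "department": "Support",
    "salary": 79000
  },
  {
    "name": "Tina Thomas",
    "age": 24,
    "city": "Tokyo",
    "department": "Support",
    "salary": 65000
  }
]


Checking for missing (null) values in 6 records:

  Liam Davis: complete
  Mia Moore: salary
  Alice Smith: age, city, department
  Sam Davis: age, city, department
  Rosa Jackson: age
  Tina Thomas: complete

Per field:
  name: 0 missing
  age: 3 missing
  city: 2 missing
  department: 2 missing
  salary: 1 missing

Total missing values: 8
Records with any missing: 4

8 missing values (age: 3, city: 2, department: 2, salary: 1); 4 incomplete records


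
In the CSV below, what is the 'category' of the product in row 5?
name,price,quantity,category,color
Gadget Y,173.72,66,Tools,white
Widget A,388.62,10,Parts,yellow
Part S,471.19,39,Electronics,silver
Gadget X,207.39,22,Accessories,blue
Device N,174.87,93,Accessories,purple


Query: Row 5 ('Device N'), column 'category'
Value: Accessories

Accessories


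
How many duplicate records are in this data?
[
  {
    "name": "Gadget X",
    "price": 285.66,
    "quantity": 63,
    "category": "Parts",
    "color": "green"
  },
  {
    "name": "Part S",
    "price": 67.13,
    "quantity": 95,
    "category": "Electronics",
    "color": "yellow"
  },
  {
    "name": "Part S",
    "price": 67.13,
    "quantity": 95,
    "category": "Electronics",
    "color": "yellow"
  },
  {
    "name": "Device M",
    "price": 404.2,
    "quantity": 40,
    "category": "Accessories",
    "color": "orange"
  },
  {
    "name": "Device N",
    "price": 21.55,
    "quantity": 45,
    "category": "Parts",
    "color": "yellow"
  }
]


Checking 5 records for duplicates:

  Row 1: Gadget X ($285.66, qty 63)
  Row 2: Part S ($67.13, qty 95)
  Row 3: Part S ($67.13, qty 95) <-- DUPLICATE
  Row 4: Device M ($404.2, qty 40)
  Row 5: Device N ($21.55, qty 45)

Duplicates found: 1
Unique records: 4

1 duplicates, 4 unique


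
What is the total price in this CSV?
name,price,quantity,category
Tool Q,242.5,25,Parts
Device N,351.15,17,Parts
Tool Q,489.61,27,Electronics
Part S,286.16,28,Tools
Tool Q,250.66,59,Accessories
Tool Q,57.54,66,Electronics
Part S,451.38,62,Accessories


Computing total price:
Values: [242.5, 351.15, 489.61, 286.16, 250.66, 57.54, 451.38]
Sum = 2129.00

2129.00


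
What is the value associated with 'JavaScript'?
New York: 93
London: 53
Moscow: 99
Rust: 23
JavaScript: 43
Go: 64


Looking up key 'JavaScript'
Value: 43

43


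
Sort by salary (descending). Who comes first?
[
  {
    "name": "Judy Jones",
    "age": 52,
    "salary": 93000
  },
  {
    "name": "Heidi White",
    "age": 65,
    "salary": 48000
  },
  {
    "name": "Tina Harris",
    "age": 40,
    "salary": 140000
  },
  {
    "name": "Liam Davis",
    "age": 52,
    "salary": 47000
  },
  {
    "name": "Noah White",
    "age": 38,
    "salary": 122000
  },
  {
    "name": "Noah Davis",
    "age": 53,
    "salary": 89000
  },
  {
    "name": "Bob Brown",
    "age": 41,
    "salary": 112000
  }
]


Sort by: salary (descending)

Sorted order:
  1. Tina Harris (salary = 140000)
  2. Noah White (salary = 122000)
  3. Bob Brown (salary = 112000)
  4. Judy Jones (salary = 93000)
  5. Noah Davis (salary = 89000)
  6. Heidi White (salary = 48000)
  7. Liam Davis (salary = 47000)

First: Tina Harris

Tina Harris


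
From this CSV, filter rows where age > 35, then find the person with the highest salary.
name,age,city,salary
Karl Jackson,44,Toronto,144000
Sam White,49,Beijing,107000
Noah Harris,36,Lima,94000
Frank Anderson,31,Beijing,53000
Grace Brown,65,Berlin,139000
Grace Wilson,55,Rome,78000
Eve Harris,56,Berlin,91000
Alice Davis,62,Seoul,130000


Filter: age > 35
Sort by: salary (descending)

Filtered records (7):
  Karl Jackson, age 44, salary $144000
  Grace Brown, age 65, salary $139000
  Alice Davis, age 62, salary $130000
  Sam White, age 49, salary $107000
  Noah Harris, age 36, salary $94000
  Eve Harris, age 56, salary $91000
  Grace Wilson, age 55, salary $78000

Highest salary: Karl Jackson ($144000)

Karl Jackson


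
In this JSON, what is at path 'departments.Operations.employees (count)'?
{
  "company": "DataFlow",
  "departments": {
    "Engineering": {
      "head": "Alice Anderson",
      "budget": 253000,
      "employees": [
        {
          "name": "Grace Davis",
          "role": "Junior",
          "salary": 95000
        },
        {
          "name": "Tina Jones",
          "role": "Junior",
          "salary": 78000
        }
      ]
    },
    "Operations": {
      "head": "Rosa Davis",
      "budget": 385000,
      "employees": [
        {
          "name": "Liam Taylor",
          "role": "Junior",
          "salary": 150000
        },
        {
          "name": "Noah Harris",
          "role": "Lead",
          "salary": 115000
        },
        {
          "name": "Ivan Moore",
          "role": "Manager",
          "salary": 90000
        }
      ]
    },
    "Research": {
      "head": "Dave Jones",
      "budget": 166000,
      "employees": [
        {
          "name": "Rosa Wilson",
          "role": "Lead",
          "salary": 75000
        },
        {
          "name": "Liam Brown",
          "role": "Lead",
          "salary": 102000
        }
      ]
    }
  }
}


Path: departments.Operations.employees (count)

Navigate:
  -> departments
  -> Operations
  -> employees (array, length 3)

3
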